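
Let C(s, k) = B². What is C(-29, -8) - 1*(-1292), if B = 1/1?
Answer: 1293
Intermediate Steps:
B = 1
C(s, k) = 1 (C(s, k) = 1² = 1)
C(-29, -8) - 1*(-1292) = 1 - 1*(-1292) = 1 + 1292 = 1293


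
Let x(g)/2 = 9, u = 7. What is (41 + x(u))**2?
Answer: 3481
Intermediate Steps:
x(g) = 18 (x(g) = 2*9 = 18)
(41 + x(u))**2 = (41 + 18)**2 = 59**2 = 3481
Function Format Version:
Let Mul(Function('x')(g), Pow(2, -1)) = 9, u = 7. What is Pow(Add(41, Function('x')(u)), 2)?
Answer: 3481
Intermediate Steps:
Function('x')(g) = 18 (Function('x')(g) = Mul(2, 9) = 18)
Pow(Add(41, Function('x')(u)), 2) = Pow(Add(41, 18), 2) = Pow(59, 2) = 3481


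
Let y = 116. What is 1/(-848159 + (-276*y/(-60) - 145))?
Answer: -5/4238852 ≈ -1.1796e-6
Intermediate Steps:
1/(-848159 + (-276*y/(-60) - 145)) = 1/(-848159 + (-32016/(-60) - 145)) = 1/(-848159 + (-32016*(-1)/60 - 145)) = 1/(-848159 + (-276*(-29/15) - 145)) = 1/(-848159 + (2668/5 - 145)) = 1/(-848159 + 1943/5) = 1/(-4238852/5) = -5/4238852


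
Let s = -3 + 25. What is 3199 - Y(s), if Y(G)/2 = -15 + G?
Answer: 3185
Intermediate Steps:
s = 22
Y(G) = -30 + 2*G (Y(G) = 2*(-15 + G) = -30 + 2*G)
3199 - Y(s) = 3199 - (-30 + 2*22) = 3199 - (-30 + 44) = 3199 - 1*14 = 3199 - 14 = 3185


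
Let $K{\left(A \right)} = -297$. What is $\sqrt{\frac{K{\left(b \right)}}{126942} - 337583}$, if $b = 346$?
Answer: $\frac{i \sqrt{604433789730554}}{42314} \approx 581.02 i$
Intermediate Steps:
$\sqrt{\frac{K{\left(b \right)}}{126942} - 337583} = \sqrt{- \frac{297}{126942} - 337583} = \sqrt{\left(-297\right) \frac{1}{126942} - 337583} = \sqrt{- \frac{99}{42314} - 337583} = \sqrt{- \frac{14284487161}{42314}} = \frac{i \sqrt{604433789730554}}{42314}$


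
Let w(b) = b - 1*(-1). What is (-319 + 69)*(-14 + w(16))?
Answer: -750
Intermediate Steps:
w(b) = 1 + b (w(b) = b + 1 = 1 + b)
(-319 + 69)*(-14 + w(16)) = (-319 + 69)*(-14 + (1 + 16)) = -250*(-14 + 17) = -250*3 = -750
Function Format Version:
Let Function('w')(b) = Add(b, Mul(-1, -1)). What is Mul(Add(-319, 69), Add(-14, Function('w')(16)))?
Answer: -750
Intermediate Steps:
Function('w')(b) = Add(1, b) (Function('w')(b) = Add(b, 1) = Add(1, b))
Mul(Add(-319, 69), Add(-14, Function('w')(16))) = Mul(Add(-319, 69), Add(-14, Add(1, 16))) = Mul(-250, Add(-14, 17)) = Mul(-250, 3) = -750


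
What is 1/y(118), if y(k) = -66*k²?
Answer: -1/918984 ≈ -1.0882e-6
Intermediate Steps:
1/y(118) = 1/(-66*118²) = 1/(-66*13924) = 1/(-918984) = -1/918984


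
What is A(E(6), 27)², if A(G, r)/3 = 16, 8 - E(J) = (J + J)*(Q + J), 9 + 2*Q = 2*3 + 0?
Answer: 2304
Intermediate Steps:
Q = -3/2 (Q = -9/2 + (2*3 + 0)/2 = -9/2 + (6 + 0)/2 = -9/2 + (½)*6 = -9/2 + 3 = -3/2 ≈ -1.5000)
E(J) = 8 - 2*J*(-3/2 + J) (E(J) = 8 - (J + J)*(-3/2 + J) = 8 - 2*J*(-3/2 + J))
A(G, r) = 48 (A(G, r) = 3*16 = 48)
A(E(6), 27)² = 48² = 2304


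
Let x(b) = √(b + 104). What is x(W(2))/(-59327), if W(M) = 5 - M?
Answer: -√107/59327 ≈ -0.00017436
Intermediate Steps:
x(b) = √(104 + b)
x(W(2))/(-59327) = √(104 + (5 - 1*2))/(-59327) = √(104 + (5 - 2))*(-1/59327) = √(104 + 3)*(-1/59327) = √107*(-1/59327) = -√107/59327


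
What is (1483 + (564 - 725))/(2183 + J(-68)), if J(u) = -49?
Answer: 661/1067 ≈ 0.61949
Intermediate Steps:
(1483 + (564 - 725))/(2183 + J(-68)) = (1483 + (564 - 725))/(2183 - 49) = (1483 - 161)/2134 = 1322*(1/2134) = 661/1067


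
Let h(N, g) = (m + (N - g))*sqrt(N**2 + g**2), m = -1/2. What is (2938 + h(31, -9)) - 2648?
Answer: 290 + 79*sqrt(1042)/2 ≈ 1565.1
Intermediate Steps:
m = -1/2 (m = -1*1/2 = -1/2 ≈ -0.50000)
h(N, g) = sqrt(N**2 + g**2)*(-1/2 + N - g) (h(N, g) = (-1/2 + (N - g))*sqrt(N**2 + g**2) = (-1/2 + N - g)*sqrt(N**2 + g**2) = sqrt(N**2 + g**2)*(-1/2 + N - g))
(2938 + h(31, -9)) - 2648 = (2938 + sqrt(31**2 + (-9)**2)*(-1/2 + 31 - 1*(-9))) - 2648 = (2938 + sqrt(961 + 81)*(-1/2 + 31 + 9)) - 2648 = (2938 + sqrt(1042)*(79/2)) - 2648 = (2938 + 79*sqrt(1042)/2) - 2648 = 290 + 79*sqrt(1042)/2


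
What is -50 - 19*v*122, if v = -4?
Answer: 9222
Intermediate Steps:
-50 - 19*v*122 = -50 - 19*(-4)*122 = -50 + 76*122 = -50 + 9272 = 9222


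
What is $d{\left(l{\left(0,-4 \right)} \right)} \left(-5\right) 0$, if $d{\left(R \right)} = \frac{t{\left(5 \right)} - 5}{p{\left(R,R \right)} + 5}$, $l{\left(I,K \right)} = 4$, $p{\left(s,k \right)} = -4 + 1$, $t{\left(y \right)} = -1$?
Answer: $0$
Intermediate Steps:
$p{\left(s,k \right)} = -3$
$d{\left(R \right)} = -3$ ($d{\left(R \right)} = \frac{-1 - 5}{-3 + 5} = - \frac{6}{2} = \left(-6\right) \frac{1}{2} = -3$)
$d{\left(l{\left(0,-4 \right)} \right)} \left(-5\right) 0 = \left(-3\right) \left(-5\right) 0 = 15 \cdot 0 = 0$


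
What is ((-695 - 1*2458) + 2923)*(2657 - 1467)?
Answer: -273700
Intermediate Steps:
((-695 - 1*2458) + 2923)*(2657 - 1467) = ((-695 - 2458) + 2923)*1190 = (-3153 + 2923)*1190 = -230*1190 = -273700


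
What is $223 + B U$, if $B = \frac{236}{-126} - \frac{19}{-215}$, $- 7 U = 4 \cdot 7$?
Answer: $\frac{3117227}{13545} \approx 230.14$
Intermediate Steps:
$U = -4$ ($U = - \frac{4 \cdot 7}{7} = \left(- \frac{1}{7}\right) 28 = -4$)
$B = - \frac{24173}{13545}$ ($B = 236 \left(- \frac{1}{126}\right) - - \frac{19}{215} = - \frac{118}{63} + \frac{19}{215} = - \frac{24173}{13545} \approx -1.7846$)
$223 + B U = 223 - - \frac{96692}{13545} = 223 + \frac{96692}{13545} = \frac{3117227}{13545}$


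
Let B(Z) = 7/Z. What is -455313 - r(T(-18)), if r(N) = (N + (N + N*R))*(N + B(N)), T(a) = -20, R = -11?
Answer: -451650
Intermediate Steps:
r(N) = -9*N*(N + 7/N) (r(N) = (N + (N + N*(-11)))*(N + 7/N) = (N + (N - 11*N))*(N + 7/N) = (N - 10*N)*(N + 7/N) = (-9*N)*(N + 7/N) = -9*N*(N + 7/N))
-455313 - r(T(-18)) = -455313 - (-63 - 9*(-20)²) = -455313 - (-63 - 9*400) = -455313 - (-63 - 3600) = -455313 - 1*(-3663) = -455313 + 3663 = -451650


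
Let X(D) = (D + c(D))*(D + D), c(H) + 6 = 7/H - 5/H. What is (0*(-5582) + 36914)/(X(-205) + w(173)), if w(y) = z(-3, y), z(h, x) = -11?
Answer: 36914/86503 ≈ 0.42674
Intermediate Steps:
w(y) = -11
c(H) = -6 + 2/H (c(H) = -6 + (7/H - 5/H) = -6 + 2/H)
X(D) = 2*D*(-6 + D + 2/D) (X(D) = (D + (-6 + 2/D))*(D + D) = (-6 + D + 2/D)*(2*D) = 2*D*(-6 + D + 2/D))
(0*(-5582) + 36914)/(X(-205) + w(173)) = (0*(-5582) + 36914)/((4 + 2*(-205)*(-6 - 205)) - 11) = (0 + 36914)/((4 + 2*(-205)*(-211)) - 11) = 36914/((4 + 86510) - 11) = 36914/(86514 - 11) = 36914/86503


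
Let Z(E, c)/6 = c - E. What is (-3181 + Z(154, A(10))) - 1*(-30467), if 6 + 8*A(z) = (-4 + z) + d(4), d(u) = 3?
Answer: 105457/4 ≈ 26364.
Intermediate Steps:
A(z) = -7/8 + z/8 (A(z) = -¾ + ((-4 + z) + 3)/8 = -¾ + (-1 + z)/8 = -¾ + (-⅛ + z/8) = -7/8 + z/8)
Z(E, c) = -6*E + 6*c (Z(E, c) = 6*(c - E) = -6*E + 6*c)
(-3181 + Z(154, A(10))) - 1*(-30467) = (-3181 + (-6*154 + 6*(-7/8 + (⅛)*10))) - 1*(-30467) = (-3181 + (-924 + 6*(-7/8 + 5/4))) + 30467 = (-3181 + (-924 + 6*(3/8))) + 30467 = (-3181 + (-924 + 9/4)) + 30467 = (-3181 - 3687/4) + 30467 = -16411/4 + 30467 = 105457/4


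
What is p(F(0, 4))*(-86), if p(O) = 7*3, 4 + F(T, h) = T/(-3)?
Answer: -1806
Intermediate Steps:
F(T, h) = -4 - T/3 (F(T, h) = -4 + T/(-3) = -4 + T*(-⅓) = -4 - T/3)
p(O) = 21
p(F(0, 4))*(-86) = 21*(-86) = -1806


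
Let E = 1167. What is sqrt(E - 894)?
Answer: sqrt(273) ≈ 16.523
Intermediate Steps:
sqrt(E - 894) = sqrt(1167 - 894) = sqrt(273)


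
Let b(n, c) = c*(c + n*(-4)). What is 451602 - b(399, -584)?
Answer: -821518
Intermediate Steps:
b(n, c) = c*(c - 4*n)
451602 - b(399, -584) = 451602 - (-584)*(-584 - 4*399) = 451602 - (-584)*(-584 - 1596) = 451602 - (-584)*(-2180) = 451602 - 1*1273120 = 451602 - 1273120 = -821518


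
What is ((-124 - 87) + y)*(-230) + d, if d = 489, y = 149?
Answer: 14749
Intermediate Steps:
((-124 - 87) + y)*(-230) + d = ((-124 - 87) + 149)*(-230) + 489 = (-211 + 149)*(-230) + 489 = -62*(-230) + 489 = 14260 + 489 = 14749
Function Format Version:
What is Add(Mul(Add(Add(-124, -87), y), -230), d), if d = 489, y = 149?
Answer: 14749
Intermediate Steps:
Add(Mul(Add(Add(-124, -87), y), -230), d) = Add(Mul(Add(Add(-124, -87), 149), -230), 489) = Add(Mul(Add(-211, 149), -230), 489) = Add(Mul(-62, -230), 489) = Add(14260, 489) = 14749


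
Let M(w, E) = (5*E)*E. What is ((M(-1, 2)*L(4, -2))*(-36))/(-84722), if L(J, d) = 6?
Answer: 2160/42361 ≈ 0.050990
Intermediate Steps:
M(w, E) = 5*E**2
((M(-1, 2)*L(4, -2))*(-36))/(-84722) = (((5*2**2)*6)*(-36))/(-84722) = (((5*4)*6)*(-36))*(-1/84722) = ((20*6)*(-36))*(-1/84722) = (120*(-36))*(-1/84722) = -4320*(-1/84722) = 2160/42361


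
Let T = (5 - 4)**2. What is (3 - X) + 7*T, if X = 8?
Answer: 2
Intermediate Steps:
T = 1 (T = 1**2 = 1)
(3 - X) + 7*T = (3 - 1*8) + 7*1 = (3 - 8) + 7 = -5 + 7 = 2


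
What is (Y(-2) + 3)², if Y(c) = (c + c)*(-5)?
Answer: 529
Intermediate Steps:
Y(c) = -10*c (Y(c) = (2*c)*(-5) = -10*c)
(Y(-2) + 3)² = (-10*(-2) + 3)² = (20 + 3)² = 23² = 529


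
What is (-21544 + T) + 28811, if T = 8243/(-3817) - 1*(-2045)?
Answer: 35535661/3817 ≈ 9309.8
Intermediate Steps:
T = 7797522/3817 (T = 8243*(-1/3817) + 2045 = -8243/3817 + 2045 = 7797522/3817 ≈ 2042.8)
(-21544 + T) + 28811 = (-21544 + 7797522/3817) + 28811 = -74435926/3817 + 28811 = 35535661/3817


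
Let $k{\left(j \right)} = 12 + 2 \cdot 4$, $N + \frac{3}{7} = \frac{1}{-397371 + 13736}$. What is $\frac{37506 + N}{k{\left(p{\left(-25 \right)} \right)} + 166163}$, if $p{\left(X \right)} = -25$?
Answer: $\frac{2055492842}{9107659315} \approx 0.22569$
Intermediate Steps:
$N = - \frac{23488}{54805}$ ($N = - \frac{3}{7} + \frac{1}{-397371 + 13736} = - \frac{3}{7} + \frac{1}{-383635} = - \frac{3}{7} - \frac{1}{383635} = - \frac{23488}{54805} \approx -0.42857$)
$k{\left(j \right)} = 20$ ($k{\left(j \right)} = 12 + 8 = 20$)
$\frac{37506 + N}{k{\left(p{\left(-25 \right)} \right)} + 166163} = \frac{37506 - \frac{23488}{54805}}{20 + 166163} = \frac{2055492842}{54805 \cdot 166183} = \frac{2055492842}{54805} \cdot \frac{1}{166183} = \frac{2055492842}{9107659315}$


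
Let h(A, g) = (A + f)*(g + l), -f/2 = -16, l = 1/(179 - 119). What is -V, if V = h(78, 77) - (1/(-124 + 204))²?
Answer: -162659197/19200 ≈ -8471.8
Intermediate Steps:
l = 1/60 ≈ 0.016667
f = 32 (f = -2*(-16) = 32)
h(A, g) = (32 + A)*(1/60 + g) (h(A, g) = (A + 32)*(g + 1/60) = (32 + A)*(1/60 + g))
V = 162659197/19200 (V = (8/15 + 32*77 + (1/60)*78 + 78*77) - (1/(-124 + 204))² = (8/15 + 2464 + 13/10 + 6006) - (1/80)² = 50831/6 - (1/80)² = 50831/6 - 1*1/6400 = 50831/6 - 1/6400 = 162659197/19200 ≈ 8471.8)
-V = -1*162659197/19200 = -162659197/19200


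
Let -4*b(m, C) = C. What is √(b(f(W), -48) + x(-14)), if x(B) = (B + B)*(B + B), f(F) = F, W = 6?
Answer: 2*√199 ≈ 28.213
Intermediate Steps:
b(m, C) = -C/4
x(B) = 4*B² (x(B) = (2*B)*(2*B) = 4*B²)
√(b(f(W), -48) + x(-14)) = √(-¼*(-48) + 4*(-14)²) = √(12 + 4*196) = √(12 + 784) = √796 = 2*√199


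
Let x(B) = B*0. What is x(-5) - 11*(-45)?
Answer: 495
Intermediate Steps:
x(B) = 0
x(-5) - 11*(-45) = 0 - 11*(-45) = 0 + 495 = 495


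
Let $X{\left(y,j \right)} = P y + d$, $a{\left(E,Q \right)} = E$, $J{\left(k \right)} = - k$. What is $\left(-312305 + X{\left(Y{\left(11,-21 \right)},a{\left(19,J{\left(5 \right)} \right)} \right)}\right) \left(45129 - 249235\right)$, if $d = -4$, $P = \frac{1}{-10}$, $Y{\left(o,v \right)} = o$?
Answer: $\frac{318721826353}{5} \approx 6.3744 \cdot 10^{10}$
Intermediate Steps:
$P = - \frac{1}{10} \approx -0.1$
$X{\left(y,j \right)} = -4 - \frac{y}{10}$ ($X{\left(y,j \right)} = - \frac{y}{10} - 4 = -4 - \frac{y}{10}$)
$\left(-312305 + X{\left(Y{\left(11,-21 \right)},a{\left(19,J{\left(5 \right)} \right)} \right)}\right) \left(45129 - 249235\right) = \left(-312305 - \frac{51}{10}\right) \left(45129 - 249235\right) = \left(-312305 - \frac{51}{10}\right) \left(-204106\right) = \left(- \frac{3123101}{10}\right) \left(-204106\right) = \frac{318721826353}{5}$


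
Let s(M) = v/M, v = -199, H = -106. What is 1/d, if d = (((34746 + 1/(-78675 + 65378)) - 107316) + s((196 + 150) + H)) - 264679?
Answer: -3191280/1076258635063 ≈ -2.9652e-6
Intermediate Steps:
s(M) = -199/M
d = -1076258635063/3191280 (d = (((34746 + 1/(-78675 + 65378)) - 107316) - 199/((196 + 150) - 106)) - 264679 = (((34746 + 1/(-13297)) - 107316) - 199/(346 - 106)) - 264679 = (((34746 - 1/13297) - 107316) - 199/240) - 264679 = ((462017561/13297 - 107316) - 199*1/240) - 264679 = (-964963291/13297 - 199/240) - 264679 = -231593835943/3191280 - 264679 = -1076258635063/3191280 ≈ -3.3725e+5)
1/d = 1/(-1076258635063/3191280) = -3191280/1076258635063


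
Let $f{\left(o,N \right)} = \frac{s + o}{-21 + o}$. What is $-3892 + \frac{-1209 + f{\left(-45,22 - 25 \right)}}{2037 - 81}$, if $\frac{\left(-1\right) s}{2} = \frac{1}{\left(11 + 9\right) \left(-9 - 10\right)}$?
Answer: $- \frac{95479062391}{24528240} \approx -3892.6$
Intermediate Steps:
$s = \frac{1}{190}$ ($s = - \frac{2}{\left(11 + 9\right) \left(-9 - 10\right)} = - \frac{2}{20 \left(-19\right)} = - \frac{2}{-380} = \left(-2\right) \left(- \frac{1}{380}\right) = \frac{1}{190} \approx 0.0052632$)
$f{\left(o,N \right)} = \frac{\frac{1}{190} + o}{-21 + o}$
$-3892 + \frac{-1209 + f{\left(-45,22 - 25 \right)}}{2037 - 81} = -3892 + \frac{-1209 + \frac{\frac{1}{190} - 45}{-21 - 45}}{2037 - 81} = -3892 + \frac{-1209 + \frac{1}{-66} \left(- \frac{8549}{190}\right)}{1956} = -3892 + \left(-1209 - - \frac{8549}{12540}\right) \frac{1}{1956} = -3892 + \left(-1209 + \frac{8549}{12540}\right) \frac{1}{1956} = -3892 - \frac{15152311}{24528240} = - \frac{95479062391}{24528240}$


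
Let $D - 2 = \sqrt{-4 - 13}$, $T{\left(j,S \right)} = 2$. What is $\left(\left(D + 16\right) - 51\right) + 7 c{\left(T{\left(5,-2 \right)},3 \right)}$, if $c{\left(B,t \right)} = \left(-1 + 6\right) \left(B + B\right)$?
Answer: $107 + i \sqrt{17} \approx 107.0 + 4.1231 i$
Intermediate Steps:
$c{\left(B,t \right)} = 10 B$ ($c{\left(B,t \right)} = 5 \cdot 2 B = 10 B$)
$D = 2 + i \sqrt{17}$ ($D = 2 + \sqrt{-4 - 13} = 2 + \sqrt{-17} = 2 + i \sqrt{17} \approx 2.0 + 4.1231 i$)
$\left(\left(D + 16\right) - 51\right) + 7 c{\left(T{\left(5,-2 \right)},3 \right)} = \left(\left(\left(2 + i \sqrt{17}\right) + 16\right) - 51\right) + 7 \cdot 10 \cdot 2 = \left(\left(18 + i \sqrt{17}\right) - 51\right) + 7 \cdot 20 = \left(-33 + i \sqrt{17}\right) + 140 = 107 + i \sqrt{17}$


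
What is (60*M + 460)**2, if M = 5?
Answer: 577600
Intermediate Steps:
(60*M + 460)**2 = (60*5 + 460)**2 = (300 + 460)**2 = 760**2 = 577600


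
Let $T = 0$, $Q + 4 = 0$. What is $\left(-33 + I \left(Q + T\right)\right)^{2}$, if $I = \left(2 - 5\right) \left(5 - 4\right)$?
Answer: $441$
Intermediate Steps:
$Q = -4$ ($Q = -4 + 0 = -4$)
$I = -3$ ($I = \left(-3\right) 1 = -3$)
$\left(-33 + I \left(Q + T\right)\right)^{2} = \left(-33 - 3 \left(-4 + 0\right)\right)^{2} = \left(-33 - -12\right)^{2} = \left(-33 + 12\right)^{2} = \left(-21\right)^{2} = 441$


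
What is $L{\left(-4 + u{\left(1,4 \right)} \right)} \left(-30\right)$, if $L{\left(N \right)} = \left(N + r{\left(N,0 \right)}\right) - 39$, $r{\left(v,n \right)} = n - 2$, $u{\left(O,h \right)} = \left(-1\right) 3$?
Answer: $1440$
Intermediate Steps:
$u{\left(O,h \right)} = -3$
$r{\left(v,n \right)} = -2 + n$
$L{\left(N \right)} = -41 + N$ ($L{\left(N \right)} = \left(N + \left(-2 + 0\right)\right) - 39 = \left(N - 2\right) - 39 = \left(-2 + N\right) - 39 = -41 + N$)
$L{\left(-4 + u{\left(1,4 \right)} \right)} \left(-30\right) = \left(-41 - 7\right) \left(-30\right) = \left(-48\right) \left(-30\right) = 1440$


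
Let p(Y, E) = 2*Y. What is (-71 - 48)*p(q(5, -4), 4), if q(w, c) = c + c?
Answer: 1904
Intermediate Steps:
q(w, c) = 2*c
(-71 - 48)*p(q(5, -4), 4) = (-71 - 48)*(2*(2*(-4))) = -238*(-8) = -119*(-16) = 1904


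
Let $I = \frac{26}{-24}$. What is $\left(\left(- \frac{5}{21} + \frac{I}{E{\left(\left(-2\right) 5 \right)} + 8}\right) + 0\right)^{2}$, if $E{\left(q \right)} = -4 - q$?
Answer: $\frac{2809}{28224} \approx 0.099525$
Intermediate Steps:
$I = - \frac{13}{12}$ ($I = 26 \left(- \frac{1}{24}\right) = - \frac{13}{12} \approx -1.0833$)
$\left(\left(- \frac{5}{21} + \frac{I}{E{\left(\left(-2\right) 5 \right)} + 8}\right) + 0\right)^{2} = \left(\left(- \frac{5}{21} - \frac{13}{12 \left(\left(-4 - \left(-2\right) 5\right) + 8\right)}\right) + 0\right)^{2} = \left(\left(\left(-5\right) \frac{1}{21} - \frac{13}{12 \left(\left(-4 - -10\right) + 8\right)}\right) + 0\right)^{2} = \left(\left(- \frac{5}{21} - \frac{13}{12 \left(\left(-4 + 10\right) + 8\right)}\right) + 0\right)^{2} = \left(\left(- \frac{5}{21} - \frac{13}{12 \left(6 + 8\right)}\right) + 0\right)^{2} = \left(\left(- \frac{5}{21} - \frac{13}{12 \cdot 14}\right) + 0\right)^{2} = \left(\left(- \frac{5}{21} - \frac{13}{168}\right) + 0\right)^{2} = \left(- \frac{53}{168} + 0\right)^{2} = \left(- \frac{53}{168}\right)^{2} = \frac{2809}{28224}$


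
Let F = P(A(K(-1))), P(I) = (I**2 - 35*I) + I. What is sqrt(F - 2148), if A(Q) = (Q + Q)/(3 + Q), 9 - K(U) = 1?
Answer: 2*I*sqrt(66409)/11 ≈ 46.854*I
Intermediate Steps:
K(U) = 8 (K(U) = 9 - 1*1 = 9 - 1 = 8)
A(Q) = 2*Q/(3 + Q) (A(Q) = (2*Q)/(3 + Q) = 2*Q/(3 + Q))
P(I) = I**2 - 34*I
F = -5728/121 (F = (2*8/(3 + 8))*(-34 + 2*8/(3 + 8)) = (2*8/11)*(-34 + 2*8/11) = (2*8*(1/11))*(-34 + 2*8*(1/11)) = 16*(-34 + 16/11)/11 = (16/11)*(-358/11) = -5728/121 ≈ -47.339)
sqrt(F - 2148) = sqrt(-5728/121 - 2148) = sqrt(-265636/121) = 2*I*sqrt(66409)/11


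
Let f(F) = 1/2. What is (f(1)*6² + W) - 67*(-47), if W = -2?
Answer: 3165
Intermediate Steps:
f(F) = ½ (f(F) = 1*(½) = ½)
(f(1)*6² + W) - 67*(-47) = ((½)*6² - 2) - 67*(-47) = ((½)*36 - 2) + 3149 = (18 - 2) + 3149 = 16 + 3149 = 3165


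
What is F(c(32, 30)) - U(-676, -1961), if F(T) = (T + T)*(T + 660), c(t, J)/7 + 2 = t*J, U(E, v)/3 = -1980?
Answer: 98798732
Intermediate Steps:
U(E, v) = -5940 (U(E, v) = 3*(-1980) = -5940)
c(t, J) = -14 + 7*J*t (c(t, J) = -14 + 7*(t*J) = -14 + 7*(J*t) = -14 + 7*J*t)
F(T) = 2*T*(660 + T) (F(T) = (2*T)*(660 + T) = 2*T*(660 + T))
F(c(32, 30)) - U(-676, -1961) = 2*(-14 + 7*30*32)*(660 + (-14 + 7*30*32)) - 1*(-5940) = 2*(-14 + 6720)*(660 + (-14 + 6720)) + 5940 = 2*6706*(660 + 6706) + 5940 = 2*6706*7366 + 5940 = 98792792 + 5940 = 98798732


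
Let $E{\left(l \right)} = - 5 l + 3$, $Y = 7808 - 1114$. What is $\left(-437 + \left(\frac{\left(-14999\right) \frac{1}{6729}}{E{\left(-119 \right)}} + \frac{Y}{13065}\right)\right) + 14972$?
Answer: $\frac{19594164633817}{1348020570} \approx 14536.0$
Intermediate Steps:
$Y = 6694$ ($Y = 7808 - 1114 = 6694$)
$E{\left(l \right)} = 3 - 5 l$
$\left(-437 + \left(\frac{\left(-14999\right) \frac{1}{6729}}{E{\left(-119 \right)}} + \frac{Y}{13065}\right)\right) + 14972 = \left(-437 + \left(\frac{\left(-14999\right) \frac{1}{6729}}{3 - -595} + \frac{6694}{13065}\right)\right) + 14972 = \left(-437 + \left(\frac{\left(-14999\right) \frac{1}{6729}}{3 + 595} + 6694 \cdot \frac{1}{13065}\right)\right) + 14972 = \left(-437 + \left(- \frac{14999}{6729 \cdot 598} + \frac{6694}{13065}\right)\right) + 14972 = \left(-437 + \left(\left(- \frac{14999}{6729}\right) \frac{1}{598} + \frac{6694}{13065}\right)\right) + 14972 = \left(-437 + \left(- \frac{14999}{4023942} + \frac{6694}{13065}\right)\right) + 14972 = \left(-437 + \frac{685648867}{1348020570}\right) + 14972 = - \frac{588399340223}{1348020570} + 14972 = \frac{19594164633817}{1348020570}$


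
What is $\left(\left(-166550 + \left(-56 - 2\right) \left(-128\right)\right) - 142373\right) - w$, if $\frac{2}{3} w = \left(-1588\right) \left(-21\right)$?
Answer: $-351521$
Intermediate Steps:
$w = 50022$ ($w = \frac{3 \left(\left(-1588\right) \left(-21\right)\right)}{2} = \frac{3}{2} \cdot 33348 = 50022$)
$\left(\left(-166550 + \left(-56 - 2\right) \left(-128\right)\right) - 142373\right) - w = \left(\left(-166550 + \left(-56 - 2\right) \left(-128\right)\right) - 142373\right) - 50022 = \left(\left(-166550 - -7424\right) - 142373\right) - 50022 = \left(\left(-166550 + 7424\right) - 142373\right) - 50022 = \left(-159126 - 142373\right) - 50022 = -301499 - 50022 = -351521$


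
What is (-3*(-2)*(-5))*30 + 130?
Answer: -770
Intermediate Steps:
(-3*(-2)*(-5))*30 + 130 = (6*(-5))*30 + 130 = -30*30 + 130 = -900 + 130 = -770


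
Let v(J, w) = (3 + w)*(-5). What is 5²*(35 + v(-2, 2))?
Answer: 250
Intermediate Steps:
v(J, w) = -15 - 5*w
5²*(35 + v(-2, 2)) = 5²*(35 + (-15 - 5*2)) = 25*(35 + (-15 - 10)) = 25*(35 - 25) = 25*10 = 250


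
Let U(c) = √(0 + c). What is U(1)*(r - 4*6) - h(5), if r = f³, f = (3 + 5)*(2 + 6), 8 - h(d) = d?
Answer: 262117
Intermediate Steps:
h(d) = 8 - d
f = 64 (f = 8*8 = 64)
U(c) = √c
r = 262144 (r = 64³ = 262144)
U(1)*(r - 4*6) - h(5) = √1*(262144 - 4*6) - (8 - 1*5) = 1*(262144 - 24) - (8 - 5) = 1*262120 - 1*3 = 262120 - 3 = 262117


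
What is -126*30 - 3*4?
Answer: -3792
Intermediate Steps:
-126*30 - 3*4 = -3780 - 12 = -3792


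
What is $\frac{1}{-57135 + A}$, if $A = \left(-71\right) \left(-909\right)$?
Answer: $\frac{1}{7404} \approx 0.00013506$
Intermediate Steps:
$A = 64539$
$\frac{1}{-57135 + A} = \frac{1}{-57135 + 64539} = \frac{1}{7404}$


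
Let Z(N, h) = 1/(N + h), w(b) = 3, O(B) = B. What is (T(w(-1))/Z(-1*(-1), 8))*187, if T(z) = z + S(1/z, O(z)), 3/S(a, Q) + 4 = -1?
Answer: 20196/5 ≈ 4039.2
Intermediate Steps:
S(a, Q) = -3/5 (S(a, Q) = 3/(-4 - 1) = 3/(-5) = 3*(-1/5) = -3/5)
T(z) = -3/5 + z (T(z) = z - 3/5 = -3/5 + z)
(T(w(-1))/Z(-1*(-1), 8))*187 = ((-3/5 + 3)/(1/(-1*(-1) + 8)))*187 = (12/(5*(1/(1 + 8))))*187 = (12/(5*(1/9)))*187 = ((12/5)*9)*187 = (108/5)*187 = 20196/5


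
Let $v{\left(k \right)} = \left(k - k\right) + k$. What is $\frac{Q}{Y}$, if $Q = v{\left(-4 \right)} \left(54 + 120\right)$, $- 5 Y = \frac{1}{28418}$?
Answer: $98894640$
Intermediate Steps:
$v{\left(k \right)} = k$ ($v{\left(k \right)} = 0 + k = k$)
$Y = - \frac{1}{142090}$ ($Y = - \frac{1}{5 \cdot 28418} = \left(- \frac{1}{5}\right) \frac{1}{28418} = - \frac{1}{142090} \approx -7.0378 \cdot 10^{-6}$)
$Q = -696$ ($Q = - 4 \left(54 + 120\right) = \left(-4\right) 174 = -696$)
$\frac{Q}{Y} = - \frac{696}{- \frac{1}{142090}} = \left(-696\right) \left(-142090\right) = 98894640$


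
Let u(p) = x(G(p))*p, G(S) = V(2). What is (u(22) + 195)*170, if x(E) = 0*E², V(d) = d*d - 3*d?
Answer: 33150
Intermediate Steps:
V(d) = d² - 3*d
G(S) = -2 (G(S) = 2*(-3 + 2) = 2*(-1) = -2)
x(E) = 0
u(p) = 0 (u(p) = 0*p = 0)
(u(22) + 195)*170 = (0 + 195)*170 = 195*170 = 33150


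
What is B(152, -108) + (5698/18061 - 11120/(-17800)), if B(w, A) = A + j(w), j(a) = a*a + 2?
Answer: 184845817278/8037145 ≈ 22999.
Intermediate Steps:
j(a) = 2 + a² (j(a) = a² + 2 = 2 + a²)
B(w, A) = 2 + A + w² (B(w, A) = A + (2 + w²) = 2 + A + w²)
B(152, -108) + (5698/18061 - 11120/(-17800)) = (2 - 108 + 152²) + (5698/18061 - 11120/(-17800)) = (2 - 108 + 23104) + (5698*(1/18061) - 11120*(-1/17800)) = 22998 + (5698/18061 + 278/445) = 22998 + 7556568/8037145 = 184845817278/8037145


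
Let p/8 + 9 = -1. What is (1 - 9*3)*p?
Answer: 2080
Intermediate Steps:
p = -80 (p = -72 + 8*(-1) = -72 - 8 = -80)
(1 - 9*3)*p = (1 - 9*3)*(-80) = (1 - 27)*(-80) = -26*(-80) = 2080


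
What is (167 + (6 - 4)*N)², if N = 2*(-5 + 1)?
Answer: 22801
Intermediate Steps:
N = -8 (N = 2*(-4) = -8)
(167 + (6 - 4)*N)² = (167 + (6 - 4)*(-8))² = (167 + 2*(-8))² = (167 - 16)² = 151² = 22801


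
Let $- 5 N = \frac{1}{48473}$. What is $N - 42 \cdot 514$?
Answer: $- \frac{5232175621}{242365} \approx -21588.0$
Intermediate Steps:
$N = - \frac{1}{242365}$ ($N = - \frac{1}{5 \cdot 48473} = \left(- \frac{1}{5}\right) \frac{1}{48473} = - \frac{1}{242365} \approx -4.126 \cdot 10^{-6}$)
$N - 42 \cdot 514 = - \frac{1}{242365} - 42 \cdot 514 = - \frac{1}{242365} - 21588 = - \frac{5232175621}{242365}$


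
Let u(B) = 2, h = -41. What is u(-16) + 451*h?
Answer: -18489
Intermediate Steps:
u(-16) + 451*h = 2 + 451*(-41) = 2 - 18491 = -18489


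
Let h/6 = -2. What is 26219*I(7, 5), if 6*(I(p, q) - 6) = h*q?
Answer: -104876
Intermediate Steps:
h = -12 (h = 6*(-2) = -12)
I(p, q) = 6 - 2*q (I(p, q) = 6 + (-12*q)/6 = 6 - 2*q)
26219*I(7, 5) = 26219*(6 - 2*5) = 26219*(6 - 10) = 26219*(-4) = -104876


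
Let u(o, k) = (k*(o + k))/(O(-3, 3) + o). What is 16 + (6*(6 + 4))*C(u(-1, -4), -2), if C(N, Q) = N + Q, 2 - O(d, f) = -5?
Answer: 96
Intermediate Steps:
O(d, f) = 7 (O(d, f) = 2 - 1*(-5) = 2 + 5 = 7)
u(o, k) = k*(k + o)/(7 + o) (u(o, k) = (k*(o + k))/(7 + o) = (k*(k + o))/(7 + o) = k*(k + o)/(7 + o))
16 + (6*(6 + 4))*C(u(-1, -4), -2) = 16 + (6*(6 + 4))*(-4*(-4 - 1)/(7 - 1) - 2) = 16 + (6*10)*(-4*(-5)/6 - 2) = 16 + 60*(-4*1/6*(-5) - 2) = 16 + 60*(10/3 - 2) = 16 + 60*(4/3) = 16 + 80 = 96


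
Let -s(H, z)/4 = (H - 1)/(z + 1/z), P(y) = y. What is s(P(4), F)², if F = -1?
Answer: 36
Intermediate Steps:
s(H, z) = -4*(-1 + H)/(z + 1/z) (s(H, z) = -4*(H - 1)/(z + 1/z) = -4*(-1 + H)/(z + 1/z))
s(P(4), F)² = (4*(-1)*(1 - 1*4)/(1 + (-1)²))² = (4*(-1)*(1 - 4)/(1 + 1))² = (4*(-1)*(-3)/2)² = (4*(-1)*(½)*(-3))² = 6² = 36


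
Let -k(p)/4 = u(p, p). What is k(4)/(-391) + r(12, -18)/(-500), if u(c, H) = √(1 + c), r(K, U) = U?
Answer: 9/250 + 4*√5/391 ≈ 0.058875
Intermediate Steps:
k(p) = -4*√(1 + p)
k(4)/(-391) + r(12, -18)/(-500) = -4*√(1 + 4)/(-391) - 18/(-500) = -4*√5*(-1/391) - 18*(-1/500) = 4*√5/391 + 9/250 = 9/250 + 4*√5/391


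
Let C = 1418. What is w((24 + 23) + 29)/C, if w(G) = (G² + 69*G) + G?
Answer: 5548/709 ≈ 7.8251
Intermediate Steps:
w(G) = G² + 70*G
w((24 + 23) + 29)/C = (((24 + 23) + 29)*(70 + ((24 + 23) + 29)))/1418 = ((47 + 29)*(70 + (47 + 29)))*(1/1418) = (76*(70 + 76))*(1/1418) = (76*146)*(1/1418) = 11096*(1/1418) = 5548/709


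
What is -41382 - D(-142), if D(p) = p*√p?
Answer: -41382 + 142*I*√142 ≈ -41382.0 + 1692.1*I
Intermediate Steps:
D(p) = p^(3/2)
-41382 - D(-142) = -41382 - (-142)^(3/2) = -41382 - (-142)*I*√142 = -41382 + 142*I*√142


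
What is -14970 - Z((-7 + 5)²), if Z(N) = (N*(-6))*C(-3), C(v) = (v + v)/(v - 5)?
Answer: -14952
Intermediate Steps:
C(v) = 2*v/(-5 + v) (C(v) = (2*v)/(-5 + v) = 2*v/(-5 + v))
Z(N) = -9*N/2 (Z(N) = (N*(-6))*(2*(-3)/(-5 - 3)) = (-6*N)*(2*(-3)/(-8)) = (-6*N)*(2*(-3)*(-⅛)) = -6*N*(¾) = -9*N/2)
-14970 - Z((-7 + 5)²) = -14970 - (-9)*(-7 + 5)²/2 = -14970 - (-9)*(-2)²/2 = -14970 - (-9)*4/2 = -14970 - 1*(-18) = -14970 + 18 = -14952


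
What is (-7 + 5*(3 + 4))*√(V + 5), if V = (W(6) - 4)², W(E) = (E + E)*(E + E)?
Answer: 28*√19605 ≈ 3920.5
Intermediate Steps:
W(E) = 4*E² (W(E) = (2*E)*(2*E) = 4*E²)
V = 19600 (V = (4*6² - 4)² = (4*36 - 4)² = (144 - 4)² = 140² = 19600)
(-7 + 5*(3 + 4))*√(V + 5) = (-7 + 5*(3 + 4))*√(19600 + 5) = (-7 + 5*7)*√19605 = (-7 + 35)*√19605 = 28*√19605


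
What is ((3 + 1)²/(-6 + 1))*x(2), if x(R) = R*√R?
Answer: -32*√2/5 ≈ -9.0510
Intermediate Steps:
x(R) = R^(3/2)
((3 + 1)²/(-6 + 1))*x(2) = ((3 + 1)²/(-6 + 1))*2^(3/2) = (4²/(-5))*(2*√2) = (-⅕*16)*(2*√2) = -32*√2/5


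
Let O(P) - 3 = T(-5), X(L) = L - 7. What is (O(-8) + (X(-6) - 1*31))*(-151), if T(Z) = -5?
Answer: 6946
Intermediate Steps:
X(L) = -7 + L
O(P) = -2 (O(P) = 3 - 5 = -2)
(O(-8) + (X(-6) - 1*31))*(-151) = (-2 + ((-7 - 6) - 1*31))*(-151) = (-2 + (-13 - 31))*(-151) = (-2 - 44)*(-151) = -46*(-151) = 6946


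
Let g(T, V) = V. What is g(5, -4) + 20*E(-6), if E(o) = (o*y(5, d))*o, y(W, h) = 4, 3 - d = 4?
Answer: 2876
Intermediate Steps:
d = -1 (d = 3 - 1*4 = 3 - 4 = -1)
E(o) = 4*o² (E(o) = (o*4)*o = (4*o)*o = 4*o²)
g(5, -4) + 20*E(-6) = -4 + 20*(4*(-6)²) = -4 + 20*(4*36) = -4 + 20*144 = -4 + 2880 = 2876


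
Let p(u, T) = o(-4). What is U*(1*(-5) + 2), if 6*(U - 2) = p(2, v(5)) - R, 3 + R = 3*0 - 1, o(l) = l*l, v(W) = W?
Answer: -16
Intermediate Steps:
o(l) = l**2
p(u, T) = 16 (p(u, T) = (-4)**2 = 16)
R = -4 (R = -3 + (3*0 - 1) = -3 + (0 - 1) = -3 - 1 = -4)
U = 16/3 (U = 2 + (16 - 1*(-4))/6 = 2 + (16 + 4)/6 = 2 + (1/6)*20 = 2 + 10/3 = 16/3 ≈ 5.3333)
U*(1*(-5) + 2) = 16*(1*(-5) + 2)/3 = 16*(-5 + 2)/3 = (16/3)*(-3) = -16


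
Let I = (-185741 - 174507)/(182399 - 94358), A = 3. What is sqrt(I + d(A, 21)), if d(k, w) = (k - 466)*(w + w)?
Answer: I*sqrt(150761895618894)/88041 ≈ 139.46*I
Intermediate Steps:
d(k, w) = 2*w*(-466 + k) (d(k, w) = (-466 + k)*(2*w) = 2*w*(-466 + k))
I = -360248/88041 ≈ -4.0918
sqrt(I + d(A, 21)) = sqrt(-360248/88041 + 2*21*(-466 + 3)) = sqrt(-360248/88041 + 2*21*(-463)) = sqrt(-360248/88041 - 19446) = sqrt(-1712405534/88041) = I*sqrt(150761895618894)/88041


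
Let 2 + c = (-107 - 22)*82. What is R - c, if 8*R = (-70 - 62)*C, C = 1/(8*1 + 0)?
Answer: 169247/16 ≈ 10578.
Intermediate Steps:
C = ⅛ (C = 1/(8 + 0) = 1/8 = ⅛ ≈ 0.12500)
R = -33/16 (R = ((-70 - 62)*(⅛))/8 = (-132*⅛)/8 = (⅛)*(-33/2) = -33/16 ≈ -2.0625)
c = -10580 (c = -2 + (-107 - 22)*82 = -2 - 129*82 = -2 - 10578 = -10580)
R - c = -33/16 - 1*(-10580) = -33/16 + 10580 = 169247/16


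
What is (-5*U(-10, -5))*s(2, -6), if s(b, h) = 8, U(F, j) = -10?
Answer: 400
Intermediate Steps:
(-5*U(-10, -5))*s(2, -6) = -5*(-10)*8 = 50*8 = 400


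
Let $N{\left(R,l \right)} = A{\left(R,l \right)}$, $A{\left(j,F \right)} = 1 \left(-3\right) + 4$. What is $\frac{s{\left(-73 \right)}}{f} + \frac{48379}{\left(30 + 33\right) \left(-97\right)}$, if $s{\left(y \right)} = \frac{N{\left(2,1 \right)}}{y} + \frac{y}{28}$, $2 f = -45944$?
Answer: $- \frac{324513140635}{40991512464} \approx -7.9166$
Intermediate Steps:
$A{\left(j,F \right)} = 1$ ($A{\left(j,F \right)} = -3 + 4 = 1$)
$N{\left(R,l \right)} = 1$
$f = -22972$ ($f = \frac{1}{2} \left(-45944\right) = -22972$)
$s{\left(y \right)} = \frac{1}{y} + \frac{y}{28}$ ($s{\left(y \right)} = 1 \frac{1}{y} + \frac{y}{28} = \frac{1}{y} + y \frac{1}{28} = \frac{1}{y} + \frac{y}{28}$)
$\frac{s{\left(-73 \right)}}{f} + \frac{48379}{\left(30 + 33\right) \left(-97\right)} = \frac{\frac{1}{-73} + \frac{1}{28} \left(-73\right)}{-22972} + \frac{48379}{\left(30 + 33\right) \left(-97\right)} = \left(- \frac{1}{73} - \frac{73}{28}\right) \left(- \frac{1}{22972}\right) + \frac{48379}{63 \left(-97\right)} = \left(- \frac{5357}{2044}\right) \left(- \frac{1}{22972}\right) + \frac{48379}{-6111} = \frac{5357}{46954768} + 48379 \left(- \frac{1}{6111}\right) = \frac{5357}{46954768} - \frac{48379}{6111} = - \frac{324513140635}{40991512464}$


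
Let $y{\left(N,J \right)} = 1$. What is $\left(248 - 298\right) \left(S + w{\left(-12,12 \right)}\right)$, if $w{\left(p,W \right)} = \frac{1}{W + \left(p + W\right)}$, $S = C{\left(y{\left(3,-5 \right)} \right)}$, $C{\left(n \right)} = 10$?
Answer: $- \frac{3025}{6} \approx -504.17$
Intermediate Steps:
$S = 10$
$w{\left(p,W \right)} = \frac{1}{p + 2 W}$ ($w{\left(p,W \right)} = \frac{1}{W + \left(W + p\right)} = \frac{1}{p + 2 W}$)
$\left(248 - 298\right) \left(S + w{\left(-12,12 \right)}\right) = \left(248 - 298\right) \left(10 + \frac{1}{-12 + 2 \cdot 12}\right) = - 50 \left(10 + \frac{1}{-12 + 24}\right) = - 50 \left(10 + \frac{1}{12}\right) = \left(-50\right) \frac{121}{12} = - \frac{3025}{6}$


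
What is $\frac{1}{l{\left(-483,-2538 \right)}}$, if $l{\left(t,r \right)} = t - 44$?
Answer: $- \frac{1}{527} \approx -0.0018975$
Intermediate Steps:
$l{\left(t,r \right)} = -44 + t$
$\frac{1}{l{\left(-483,-2538 \right)}} = \frac{1}{-44 - 483} = \frac{1}{-527} = - \frac{1}{527}$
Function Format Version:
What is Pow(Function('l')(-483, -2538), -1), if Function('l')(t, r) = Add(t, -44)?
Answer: Rational(-1, 527) ≈ -0.0018975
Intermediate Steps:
Function('l')(t, r) = Add(-44, t)
Pow(Function('l')(-483, -2538), -1) = Pow(Add(-44, -483), -1) = Pow(-527, -1) = Rational(-1, 527)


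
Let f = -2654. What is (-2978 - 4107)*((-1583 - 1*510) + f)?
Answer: 33632495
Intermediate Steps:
(-2978 - 4107)*((-1583 - 1*510) + f) = (-2978 - 4107)*((-1583 - 1*510) - 2654) = -7085*((-1583 - 510) - 2654) = -7085*(-2093 - 2654) = -7085*(-4747) = 33632495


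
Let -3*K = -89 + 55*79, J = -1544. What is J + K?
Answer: -8888/3 ≈ -2962.7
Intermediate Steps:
K = -4256/3 (K = -(-89 + 55*79)/3 = -(-89 + 4345)/3 = -1/3*4256 = -4256/3 ≈ -1418.7)
J + K = -1544 - 4256/3 = -8888/3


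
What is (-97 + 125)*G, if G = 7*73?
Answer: 14308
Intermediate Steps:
G = 511
(-97 + 125)*G = (-97 + 125)*511 = 28*511 = 14308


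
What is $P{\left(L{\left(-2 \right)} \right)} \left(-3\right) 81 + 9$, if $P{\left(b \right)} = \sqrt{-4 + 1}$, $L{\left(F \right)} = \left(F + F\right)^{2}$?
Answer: $9 - 243 i \sqrt{3} \approx 9.0 - 420.89 i$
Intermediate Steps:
$L{\left(F \right)} = 4 F^{2}$ ($L{\left(F \right)} = \left(2 F\right)^{2} = 4 F^{2}$)
$P{\left(b \right)} = i \sqrt{3}$ ($P{\left(b \right)} = \sqrt{-3} = i \sqrt{3}$)
$P{\left(L{\left(-2 \right)} \right)} \left(-3\right) 81 + 9 = i \sqrt{3} \left(-3\right) 81 + 9 = - 3 i \sqrt{3} \cdot 81 + 9 = - 243 i \sqrt{3} + 9 = 9 - 243 i \sqrt{3}$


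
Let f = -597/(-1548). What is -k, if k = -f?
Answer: 199/516 ≈ 0.38566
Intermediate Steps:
f = 199/516 (f = -597*(-1/1548) = 199/516 ≈ 0.38566)
k = -199/516 (k = -1*199/516 = -199/516 ≈ -0.38566)
-k = -1*(-199/516) = 199/516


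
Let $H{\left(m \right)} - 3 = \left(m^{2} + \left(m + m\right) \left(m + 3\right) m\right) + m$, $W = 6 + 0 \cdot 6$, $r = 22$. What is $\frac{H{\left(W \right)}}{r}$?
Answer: $\frac{63}{2} \approx 31.5$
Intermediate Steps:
$W = 6$ ($W = 6 + 0 = 6$)
$H{\left(m \right)} = 3 + m + m^{2} + 2 m^{2} \left(3 + m\right)$ ($H{\left(m \right)} = 3 + \left(\left(m^{2} + \left(m + m\right) \left(m + 3\right) m\right) + m\right) = 3 + \left(\left(m^{2} + 2 m \left(3 + m\right) m\right) + m\right) = 3 + \left(\left(m^{2} + 2 m^{2} \left(3 + m\right)\right) + m\right) = 3 + \left(m + m^{2} + 2 m^{2} \left(3 + m\right)\right) = 3 + m + m^{2} + 2 m^{2} \left(3 + m\right)$)
$\frac{H{\left(W \right)}}{r} = \frac{3 + 6 + 2 \cdot 6^{3} + 7 \cdot 6^{2}}{22} = \frac{3 + 6 + 2 \cdot 216 + 7 \cdot 36}{22} = \frac{3 + 6 + 432 + 252}{22} = \frac{1}{22} \cdot 693 = \frac{63}{2}$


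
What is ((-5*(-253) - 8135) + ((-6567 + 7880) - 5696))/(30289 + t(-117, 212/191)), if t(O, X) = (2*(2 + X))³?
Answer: -78409452363/212726521391 ≈ -0.36859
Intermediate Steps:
t(O, X) = (4 + 2*X)³
((-5*(-253) - 8135) + ((-6567 + 7880) - 5696))/(30289 + t(-117, 212/191)) = ((-5*(-253) - 8135) + ((-6567 + 7880) - 5696))/(30289 + 8*(2 + 212/191)³) = ((1265 - 8135) + (1313 - 5696))/(30289 + 8*(2 + 212*(1/191))³) = (-6870 - 4383)/(30289 + 8*(2 + 212/191)³) = -11253/(30289 + 8*(594/191)³) = -11253/(30289 + 8*(209584584/6967871)) = -11253/(30289 + 1676676672/6967871) = -11253/212726521391/6967871 = -11253*6967871/212726521391 = -78409452363/212726521391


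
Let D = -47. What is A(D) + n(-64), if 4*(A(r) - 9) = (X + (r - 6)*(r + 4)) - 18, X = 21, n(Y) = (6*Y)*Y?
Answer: 50311/2 ≈ 25156.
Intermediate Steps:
n(Y) = 6*Y²
A(r) = 39/4 + (-6 + r)*(4 + r)/4 (A(r) = 9 + ((21 + (r - 6)*(r + 4)) - 18)/4 = 9 + ((21 + (-6 + r)*(4 + r)) - 18)/4 = 9 + (3 + (-6 + r)*(4 + r))/4 = 9 + (¾ + (-6 + r)*(4 + r)/4) = 39/4 + (-6 + r)*(4 + r)/4)
A(D) + n(-64) = (15/4 - ½*(-47) + (¼)*(-47)²) + 6*(-64)² = (15/4 + 47/2 + (¼)*2209) + 6*4096 = (15/4 + 47/2 + 2209/4) + 24576 = 1159/2 + 24576 = 50311/2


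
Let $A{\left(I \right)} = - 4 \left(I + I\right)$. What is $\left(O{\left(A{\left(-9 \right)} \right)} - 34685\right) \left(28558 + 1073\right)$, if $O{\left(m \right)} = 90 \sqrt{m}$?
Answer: $-1027751235 + 16000740 \sqrt{2} \approx -1.0051 \cdot 10^{9}$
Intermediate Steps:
$A{\left(I \right)} = - 8 I$ ($A{\left(I \right)} = - 4 \cdot 2 I = - 8 I$)
$\left(O{\left(A{\left(-9 \right)} \right)} - 34685\right) \left(28558 + 1073\right) = \left(90 \sqrt{\left(-8\right) \left(-9\right)} - 34685\right) \left(28558 + 1073\right) = \left(90 \sqrt{72} - 34685\right) 29631 = \left(90 \cdot 6 \sqrt{2} - 34685\right) 29631 = \left(540 \sqrt{2} - 34685\right) 29631 = \left(-34685 + 540 \sqrt{2}\right) 29631 = -1027751235 + 16000740 \sqrt{2}$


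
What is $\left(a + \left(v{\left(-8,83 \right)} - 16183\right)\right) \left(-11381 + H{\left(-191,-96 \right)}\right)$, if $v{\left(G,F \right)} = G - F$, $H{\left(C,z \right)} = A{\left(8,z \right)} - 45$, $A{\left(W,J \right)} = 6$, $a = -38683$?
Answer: $627608940$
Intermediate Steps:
$H{\left(C,z \right)} = -39$ ($H{\left(C,z \right)} = 6 - 45 = -39$)
$\left(a + \left(v{\left(-8,83 \right)} - 16183\right)\right) \left(-11381 + H{\left(-191,-96 \right)}\right) = \left(-38683 - 16274\right) \left(-11381 - 39\right) = \left(-38683 - 16274\right) \left(-11420\right) = \left(-54957\right) \left(-11420\right) = 627608940$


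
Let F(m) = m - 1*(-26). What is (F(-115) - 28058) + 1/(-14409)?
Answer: -405570124/14409 ≈ -28147.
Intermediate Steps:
F(m) = 26 + m (F(m) = m + 26 = 26 + m)
(F(-115) - 28058) + 1/(-14409) = ((26 - 115) - 28058) + 1/(-14409) = (-89 - 28058) - 1/14409 = -28147 - 1/14409 = -405570124/14409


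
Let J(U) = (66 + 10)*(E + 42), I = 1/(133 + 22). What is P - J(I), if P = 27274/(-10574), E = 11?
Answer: -21309673/5287 ≈ -4030.6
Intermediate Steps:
I = 1/155 ≈ 0.0064516
P = -13637/5287 (P = 27274*(-1/10574) = -13637/5287 ≈ -2.5793)
J(U) = 4028 (J(U) = (66 + 10)*(11 + 42) = 76*53 = 4028)
P - J(I) = -13637/5287 - 1*4028 = -13637/5287 - 4028 = -21309673/5287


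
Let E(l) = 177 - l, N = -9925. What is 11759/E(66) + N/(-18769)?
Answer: 221806346/2083359 ≈ 106.47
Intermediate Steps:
11759/E(66) + N/(-18769) = 11759/(177 - 1*66) - 9925/(-18769) = 11759/(177 - 66) - 9925*(-1/18769) = 11759/111 + 9925/18769 = 221806346/2083359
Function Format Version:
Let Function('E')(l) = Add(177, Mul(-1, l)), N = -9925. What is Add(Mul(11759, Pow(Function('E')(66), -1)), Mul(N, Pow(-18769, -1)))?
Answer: Rational(221806346, 2083359) ≈ 106.47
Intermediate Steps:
Add(Mul(11759, Pow(Function('E')(66), -1)), Mul(N, Pow(-18769, -1))) = Add(Mul(11759, Pow(Add(177, Mul(-1, 66)), -1)), Mul(-9925, Pow(-18769, -1))) = Add(Mul(11759, Pow(Add(177, -66), -1)), Mul(-9925, Rational(-1, 18769))) = Add(Mul(11759, Pow(111, -1)), Rational(9925, 18769)) = Add(Mul(11759, Rational(1, 111)), Rational(9925, 18769)) = Add(Rational(11759, 111), Rational(9925, 18769)) = Rational(221806346, 2083359)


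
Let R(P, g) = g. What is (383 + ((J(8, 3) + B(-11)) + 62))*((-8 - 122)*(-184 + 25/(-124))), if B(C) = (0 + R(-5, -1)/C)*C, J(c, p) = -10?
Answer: 10392655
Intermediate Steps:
B(C) = -1 (B(C) = (0 - 1/C)*C = (-1/C)*C = -1)
(383 + ((J(8, 3) + B(-11)) + 62))*((-8 - 122)*(-184 + 25/(-124))) = (383 + ((-10 - 1) + 62))*((-8 - 122)*(-184 + 25/(-124))) = (383 + (-11 + 62))*(-130*(-184 + 25*(-1/124))) = (383 + 51)*(-130*(-184 - 25/124)) = 434*(-130*(-22841/124)) = 434*(1484665/62) = 10392655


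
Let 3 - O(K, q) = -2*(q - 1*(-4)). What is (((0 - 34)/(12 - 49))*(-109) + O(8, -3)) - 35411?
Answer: -1313728/37 ≈ -35506.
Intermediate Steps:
O(K, q) = 11 + 2*q (O(K, q) = 3 - (-2)*(q - 1*(-4)) = 3 - (-2)*(q + 4) = 3 - (-2)*(4 + q) = 3 - (-8 - 2*q) = 3 + (8 + 2*q) = 11 + 2*q)
(((0 - 34)/(12 - 49))*(-109) + O(8, -3)) - 35411 = (((0 - 34)/(12 - 49))*(-109) + (11 + 2*(-3))) - 35411 = (-34/(-37)*(-109) + (11 - 6)) - 35411 = (-34*(-1/37)*(-109) + 5) - 35411 = ((34/37)*(-109) + 5) - 35411 = (-3706/37 + 5) - 35411 = -3521/37 - 35411 = -1313728/37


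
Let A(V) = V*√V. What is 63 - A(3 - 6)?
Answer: 63 + 3*I*√3 ≈ 63.0 + 5.1962*I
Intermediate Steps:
A(V) = V^(3/2)
63 - A(3 - 6) = 63 - (3 - 6)^(3/2) = 63 - (-3)^(3/2) = 63 - (-3)*I*√3 = 63 + 3*I*√3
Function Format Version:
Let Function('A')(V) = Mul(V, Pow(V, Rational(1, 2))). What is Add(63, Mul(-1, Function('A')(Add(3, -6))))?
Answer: Add(63, Mul(3, I, Pow(3, Rational(1, 2)))) ≈ Add(63.000, Mul(5.1962, I))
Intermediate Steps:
Function('A')(V) = Pow(V, Rational(3, 2))
Add(63, Mul(-1, Function('A')(Add(3, -6)))) = Add(63, Mul(-1, Pow(Add(3, -6), Rational(3, 2)))) = Add(63, Mul(-1, Pow(-3, Rational(3, 2)))) = Add(63, Mul(-1, Mul(-3, I, Pow(3, Rational(1, 2))))) = Add(63, Mul(3, I, Pow(3, Rational(1, 2))))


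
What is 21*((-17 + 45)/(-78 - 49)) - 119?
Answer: -15701/127 ≈ -123.63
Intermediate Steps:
21*((-17 + 45)/(-78 - 49)) - 119 = 21*(28/(-127)) - 119 = 21*(28*(-1/127)) - 119 = 21*(-28/127) - 119 = -588/127 - 119 = -15701/127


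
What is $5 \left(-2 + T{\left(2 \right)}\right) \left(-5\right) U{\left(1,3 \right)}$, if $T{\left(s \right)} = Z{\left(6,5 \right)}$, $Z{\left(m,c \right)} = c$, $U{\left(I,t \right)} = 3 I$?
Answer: $-225$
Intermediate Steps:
$T{\left(s \right)} = 5$
$5 \left(-2 + T{\left(2 \right)}\right) \left(-5\right) U{\left(1,3 \right)} = 5 \left(-2 + 5\right) \left(-5\right) 3 \cdot 1 = 5 \cdot 3 \left(-5\right) 3 = 15 \left(-5\right) 3 = \left(-75\right) 3 = -225$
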